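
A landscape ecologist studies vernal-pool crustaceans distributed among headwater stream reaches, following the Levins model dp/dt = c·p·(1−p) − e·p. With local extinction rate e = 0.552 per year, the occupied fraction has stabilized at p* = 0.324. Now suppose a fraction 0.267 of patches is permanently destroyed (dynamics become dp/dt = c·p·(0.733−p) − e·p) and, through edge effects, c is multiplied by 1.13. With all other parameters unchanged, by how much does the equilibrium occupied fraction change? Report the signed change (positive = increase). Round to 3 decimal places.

Balance c(1−p*) = e gives c = e/(1 − 0.32400) = 0.552/0.67600 = 0.81657.
New p* = 0.733 − e/c = 0.733 − 0.55200/0.92272 = 0.13477.
Δp* = 0.13477 − 0.32400 = -0.18923.

-0.189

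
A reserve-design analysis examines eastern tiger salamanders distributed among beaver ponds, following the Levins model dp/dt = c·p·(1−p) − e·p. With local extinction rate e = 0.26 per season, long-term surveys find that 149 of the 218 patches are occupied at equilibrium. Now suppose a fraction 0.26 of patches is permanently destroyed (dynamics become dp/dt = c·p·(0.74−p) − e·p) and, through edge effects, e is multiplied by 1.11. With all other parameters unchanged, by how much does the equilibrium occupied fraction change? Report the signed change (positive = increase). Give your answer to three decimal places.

Observed p* = 149/218 = 0.68349.
Balance c(1−p*) = e gives c = e/(1 − 0.68349) = 0.26/0.31651 = 0.82146.
New p* = 0.74 − e/c = 0.74 − 0.28860/0.82146 = 0.38867.
Δp* = 0.38867 − 0.68349 = -0.29482.

-0.295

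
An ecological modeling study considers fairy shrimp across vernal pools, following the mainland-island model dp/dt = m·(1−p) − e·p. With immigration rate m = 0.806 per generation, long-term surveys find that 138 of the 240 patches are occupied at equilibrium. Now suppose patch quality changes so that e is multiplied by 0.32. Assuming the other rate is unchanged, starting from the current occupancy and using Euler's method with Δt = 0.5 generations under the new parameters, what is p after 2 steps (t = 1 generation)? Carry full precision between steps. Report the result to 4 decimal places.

0.7499

Observed p* = 138/240 = 0.57500.
Balance m(1−p*) = e·p* gives e = m(1−p*)/p* = 0.806×0.42500/0.57500 = 0.59574.
Starting from p₀ = 0.57500; update p ← p + (dp/dt)·Δt with the new parameters.
step 1: Δp = +0.11647, p = 0.69147
step 2: Δp = +0.05843, p = 0.74990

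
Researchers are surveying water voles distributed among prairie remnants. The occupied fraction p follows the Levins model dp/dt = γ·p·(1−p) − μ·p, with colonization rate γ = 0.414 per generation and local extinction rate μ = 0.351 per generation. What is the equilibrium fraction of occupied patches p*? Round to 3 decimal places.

At equilibrium, colonization balances extinction: γ·p*·(1−p*) = μ·p*.
So p* = 1 − μ/γ = 1 − 0.351/0.414 = 1 − 0.8478 = 0.1522.

0.152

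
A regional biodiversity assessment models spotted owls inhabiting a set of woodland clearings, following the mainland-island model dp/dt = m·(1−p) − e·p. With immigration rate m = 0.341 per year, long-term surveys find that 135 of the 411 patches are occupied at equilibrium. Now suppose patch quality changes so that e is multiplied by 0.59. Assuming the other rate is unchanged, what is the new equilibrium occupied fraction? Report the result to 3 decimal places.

Observed p* = 135/411 = 0.32847.
Balance m(1−p*) = e·p* gives e = m(1−p*)/p* = 0.341×0.67153/0.32847 = 0.69715.
New p* = m/(m+e) = 0.34100/(0.34100+0.41132) = 0.45326.

0.453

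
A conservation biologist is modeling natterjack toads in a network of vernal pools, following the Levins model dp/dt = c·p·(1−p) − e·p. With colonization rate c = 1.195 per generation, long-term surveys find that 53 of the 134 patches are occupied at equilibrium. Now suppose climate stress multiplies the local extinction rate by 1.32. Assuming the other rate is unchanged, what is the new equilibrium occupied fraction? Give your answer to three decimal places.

Observed p* = 53/134 = 0.39552.
Balance c(1−p*) = e gives e = 1.195×(1 − 0.39552) = 0.72235.
New p* = 1 − e/c = 1 − 0.95350/1.19500 = 0.20209.

0.202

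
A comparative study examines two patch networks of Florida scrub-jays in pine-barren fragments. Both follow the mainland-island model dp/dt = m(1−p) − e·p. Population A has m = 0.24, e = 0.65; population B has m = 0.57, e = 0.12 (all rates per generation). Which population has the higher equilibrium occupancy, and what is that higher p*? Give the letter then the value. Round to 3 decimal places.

B, 0.826

A: p*_A = m/(m+e) = 0.24/0.8900 = 0.2697.
B: p*_B = 0.57/0.6900 = 0.8261.
B is higher at 0.8261.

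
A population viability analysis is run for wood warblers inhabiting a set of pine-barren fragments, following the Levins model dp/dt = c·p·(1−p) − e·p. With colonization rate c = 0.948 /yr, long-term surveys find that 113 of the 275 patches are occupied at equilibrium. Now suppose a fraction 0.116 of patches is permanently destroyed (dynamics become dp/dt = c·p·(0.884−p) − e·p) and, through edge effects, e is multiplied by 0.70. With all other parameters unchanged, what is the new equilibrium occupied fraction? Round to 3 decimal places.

Observed p* = 113/275 = 0.41091.
Balance c(1−p*) = e gives e = 0.948×(1 − 0.41091) = 0.55846.
New p* = 0.884 − e/c = 0.884 − 0.39092/0.94800 = 0.47164.

0.472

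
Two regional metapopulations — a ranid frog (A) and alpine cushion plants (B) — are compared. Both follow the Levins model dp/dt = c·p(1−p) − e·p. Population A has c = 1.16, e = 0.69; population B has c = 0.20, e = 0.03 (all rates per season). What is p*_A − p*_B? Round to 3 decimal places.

A: p*_A = 1 − 0.69/1.16 = 0.4052.
B: p*_B = 1 − 0.03/0.20 = 0.8500.
p*_A − p*_B = 0.4052 − 0.8500 = -0.4448.

-0.445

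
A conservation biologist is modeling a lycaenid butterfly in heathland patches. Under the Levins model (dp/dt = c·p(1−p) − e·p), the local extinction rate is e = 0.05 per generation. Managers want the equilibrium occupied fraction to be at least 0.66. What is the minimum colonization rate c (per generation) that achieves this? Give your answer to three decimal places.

p* = 1 − e/c ≥ 0.66 requires e/c ≤ 0.3400, i.e. c ≥ e/0.3400.
c_min = 0.05/0.3400 = 0.1471.

0.147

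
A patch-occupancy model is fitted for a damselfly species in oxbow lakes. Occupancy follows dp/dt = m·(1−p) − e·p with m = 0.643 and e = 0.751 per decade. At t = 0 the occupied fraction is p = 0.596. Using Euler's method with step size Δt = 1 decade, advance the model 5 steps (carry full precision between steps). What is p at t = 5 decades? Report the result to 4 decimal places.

Update rule: p ← p + [m·(1−p) − e·p]·Δt with Δt = 1.
  1  |  dp/dt·Δt = -0.187824  |  p_1 = 0.408176
  2  |  dp/dt·Δt = +0.074003  |  p_2 = 0.482179
  3  |  dp/dt·Δt = -0.029157  |  p_3 = 0.453022
  4  |  dp/dt·Δt = +0.011488  |  p_4 = 0.464509
  5  |  dp/dt·Δt = -0.004526  |  p_5 = 0.459983

0.4600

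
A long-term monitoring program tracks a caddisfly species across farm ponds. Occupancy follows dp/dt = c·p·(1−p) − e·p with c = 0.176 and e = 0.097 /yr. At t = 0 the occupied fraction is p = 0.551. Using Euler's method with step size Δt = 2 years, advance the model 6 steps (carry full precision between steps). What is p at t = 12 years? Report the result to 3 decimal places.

0.480

Update rule: p ← p + [c·p·(1−p) − e·p]·Δt with Δt = 2.
step 1: Δp = -0.01981, p = 0.53119
step 2: Δp = -0.01539, p = 0.51580
step 3: Δp = -0.01215, p = 0.50364
step 4: Δp = -0.00971, p = 0.49393
step 5: Δp = -0.00784, p = 0.48610
step 6: Δp = -0.00637, p = 0.47973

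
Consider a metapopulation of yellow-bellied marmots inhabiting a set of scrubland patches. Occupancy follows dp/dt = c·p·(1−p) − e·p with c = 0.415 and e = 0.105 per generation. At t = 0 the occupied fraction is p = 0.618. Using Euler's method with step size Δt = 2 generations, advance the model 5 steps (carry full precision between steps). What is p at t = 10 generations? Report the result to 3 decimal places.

Update rule: p ← p + [c·p·(1−p) − e·p]·Δt with Δt = 2.
p: 0.61800 → 0.68416  (Δp = +0.06616)
p: 0.68416 → 0.71984  (Δp = +0.03568)
p: 0.71984 → 0.73606  (Δp = +0.01622)
p: 0.73606 → 0.74274  (Δp = +0.00668)
p: 0.74274 → 0.74536  (Δp = +0.00262)

0.745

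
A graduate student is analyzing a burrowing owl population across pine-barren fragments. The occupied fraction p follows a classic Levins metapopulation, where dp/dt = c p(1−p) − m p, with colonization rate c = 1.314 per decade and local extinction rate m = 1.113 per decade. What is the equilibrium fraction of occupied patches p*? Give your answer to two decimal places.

Setting dp/dt = 0 and dividing through by p* gives c·(1−p*) = m.
So p* = 1 − m/c = 1 − 1.113/1.314 = 1 − 0.8470 = 0.1530.

0.15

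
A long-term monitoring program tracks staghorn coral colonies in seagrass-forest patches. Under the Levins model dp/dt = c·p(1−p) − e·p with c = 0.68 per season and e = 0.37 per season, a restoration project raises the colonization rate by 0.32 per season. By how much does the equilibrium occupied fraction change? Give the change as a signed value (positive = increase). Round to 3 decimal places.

0.174

Before: p* = 1 − 0.37/0.68 = 0.4559.
After the change, c = 1, e = 0.37, so p* = 1 − 0.37/1 = 0.6300.
Δp* = 0.6300 − 0.4559 = +0.1741.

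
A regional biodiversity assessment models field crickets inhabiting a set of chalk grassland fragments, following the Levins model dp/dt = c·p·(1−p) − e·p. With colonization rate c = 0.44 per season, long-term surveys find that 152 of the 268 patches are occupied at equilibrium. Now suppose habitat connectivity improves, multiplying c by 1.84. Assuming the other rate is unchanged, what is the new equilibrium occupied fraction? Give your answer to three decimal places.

Observed p* = 152/268 = 0.56716.
Balance c(1−p*) = e gives e = 0.44×(1 − 0.56716) = 0.19045.
New p* = 1 − e/c = 1 − 0.19045/0.80960 = 0.76476.

0.765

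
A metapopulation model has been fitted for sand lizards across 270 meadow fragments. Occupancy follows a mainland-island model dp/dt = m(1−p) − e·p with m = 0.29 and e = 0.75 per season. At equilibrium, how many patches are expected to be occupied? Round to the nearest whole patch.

p* = m/(m+e) = 0.29/1.0400 = 0.2788.
Expected occupied patches = N × p* = 270 × 0.2788 = 75.29 ≈ 75.

75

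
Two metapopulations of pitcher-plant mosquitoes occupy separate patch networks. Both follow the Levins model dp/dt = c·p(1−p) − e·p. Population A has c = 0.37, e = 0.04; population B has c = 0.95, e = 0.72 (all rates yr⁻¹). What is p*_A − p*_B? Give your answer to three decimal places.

A: p*_A = 1 − 0.04/0.37 = 0.8919.
B: p*_B = 1 − 0.72/0.95 = 0.2421.
p*_A − p*_B = 0.8919 − 0.2421 = 0.6498.

0.650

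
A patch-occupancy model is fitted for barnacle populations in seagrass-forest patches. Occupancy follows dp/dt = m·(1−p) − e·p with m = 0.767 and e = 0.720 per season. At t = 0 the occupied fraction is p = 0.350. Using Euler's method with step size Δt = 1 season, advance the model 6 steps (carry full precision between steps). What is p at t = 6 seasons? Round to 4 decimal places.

Update rule: p ← p + [m·(1−p) − e·p]·Δt with Δt = 1.
t = 1: p = 0.35000 + (+0.24655) = 0.59655
t = 2: p = 0.59655 + (-0.12007) = 0.47648
t = 3: p = 0.47648 + (+0.05847) = 0.53495
t = 4: p = 0.53495 + (-0.02848) = 0.50648
t = 5: p = 0.50648 + (+0.01387) = 0.52035
t = 6: p = 0.52035 + (-0.00675) = 0.51359

0.5136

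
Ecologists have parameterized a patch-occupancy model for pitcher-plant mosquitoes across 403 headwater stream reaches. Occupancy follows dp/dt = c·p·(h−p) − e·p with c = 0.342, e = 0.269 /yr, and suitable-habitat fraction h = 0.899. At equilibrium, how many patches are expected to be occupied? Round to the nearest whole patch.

p* = h − e/c = 0.899 − 0.7865 = 0.1125.
Expected occupied patches = N × p* = 403 × 0.1125 = 45.32 ≈ 45.

45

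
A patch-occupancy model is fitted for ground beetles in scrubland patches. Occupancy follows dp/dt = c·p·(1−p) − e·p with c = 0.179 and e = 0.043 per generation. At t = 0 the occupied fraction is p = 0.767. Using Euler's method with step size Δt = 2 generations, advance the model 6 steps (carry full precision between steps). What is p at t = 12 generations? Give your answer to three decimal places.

0.761

Update rule: p ← p + [c·p·(1−p) − e·p]·Δt with Δt = 2.
step 1: Δp = -0.00198, p = 0.76502
step 2: Δp = -0.00144, p = 0.76358
step 3: Δp = -0.00104, p = 0.76254
step 4: Δp = -0.00075, p = 0.76179
step 5: Δp = -0.00055, p = 0.76124
step 6: Δp = -0.00040, p = 0.76084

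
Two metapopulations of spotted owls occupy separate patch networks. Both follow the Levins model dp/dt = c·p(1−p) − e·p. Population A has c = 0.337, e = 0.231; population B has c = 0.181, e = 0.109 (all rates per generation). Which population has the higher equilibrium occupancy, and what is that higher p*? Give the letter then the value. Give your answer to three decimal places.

B, 0.398

A: p*_A = 1 − 0.231/0.337 = 0.3145.
B: p*_B = 1 − 0.109/0.181 = 0.3978.
B is higher at 0.3978.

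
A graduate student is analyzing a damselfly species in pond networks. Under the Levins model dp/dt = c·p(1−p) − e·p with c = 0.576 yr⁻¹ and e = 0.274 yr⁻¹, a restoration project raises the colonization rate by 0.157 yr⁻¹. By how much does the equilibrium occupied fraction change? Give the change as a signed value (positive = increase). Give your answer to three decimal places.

0.102

Before: p* = 1 − 0.274/0.576 = 0.5243.
After the change, c = 0.733, e = 0.274, so p* = 1 − 0.274/0.733 = 0.6262.
Δp* = 0.6262 − 0.5243 = +0.1019.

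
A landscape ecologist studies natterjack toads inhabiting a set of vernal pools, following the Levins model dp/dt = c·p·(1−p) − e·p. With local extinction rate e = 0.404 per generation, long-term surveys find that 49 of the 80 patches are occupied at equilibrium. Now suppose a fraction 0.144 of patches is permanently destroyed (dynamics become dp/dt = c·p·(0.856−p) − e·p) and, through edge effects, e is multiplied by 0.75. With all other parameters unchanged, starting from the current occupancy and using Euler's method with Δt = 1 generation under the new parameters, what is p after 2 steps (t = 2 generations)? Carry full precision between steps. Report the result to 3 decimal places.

Observed p* = 49/80 = 0.61250.
Balance c(1−p*) = e gives c = e/(1 − 0.61250) = 0.404/0.38750 = 1.04258.
Starting from p₀ = 0.61250; update p ← p + (dp/dt)·Δt with the new parameters.
  1  |  dp/dt·Δt = -0.030093  |  p_1 = 0.582407
  2  |  dp/dt·Δt = -0.010342  |  p_2 = 0.572065

0.572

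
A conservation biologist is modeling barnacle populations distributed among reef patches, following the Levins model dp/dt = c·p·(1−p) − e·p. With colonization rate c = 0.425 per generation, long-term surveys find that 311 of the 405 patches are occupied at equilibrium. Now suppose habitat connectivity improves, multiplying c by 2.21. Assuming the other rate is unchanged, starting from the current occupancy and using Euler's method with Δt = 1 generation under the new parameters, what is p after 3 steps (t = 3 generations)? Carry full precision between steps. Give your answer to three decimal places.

Observed p* = 311/405 = 0.76790.
Balance c(1−p*) = e gives e = 0.425×(1 − 0.76790) = 0.09864.
Starting from p₀ = 0.76790; update p ← p + (dp/dt)·Δt with the new parameters.
p: 0.76790 → 0.85956  (Δp = +0.09165)
p: 0.85956 → 0.88815  (Δp = +0.02860)
p: 0.88815 → 0.89385  (Δp = +0.00569)

0.894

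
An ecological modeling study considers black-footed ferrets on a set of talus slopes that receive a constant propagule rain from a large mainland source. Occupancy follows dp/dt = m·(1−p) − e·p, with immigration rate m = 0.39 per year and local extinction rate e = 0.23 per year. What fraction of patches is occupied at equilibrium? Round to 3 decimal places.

0.629

Setting dp/dt = 0: m − m·p* = e·p*, so m = (m+e)·p*.
p* = m/(m+e) = 0.39/(0.39+0.23) = 0.39/0.6200 = 0.6290.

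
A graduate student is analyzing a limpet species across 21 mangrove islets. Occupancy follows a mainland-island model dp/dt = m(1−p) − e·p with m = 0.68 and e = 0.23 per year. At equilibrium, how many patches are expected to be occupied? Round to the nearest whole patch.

p* = m/(m+e) = 0.68/0.9100 = 0.7473.
Expected occupied patches = N × p* = 21 × 0.7473 = 15.69 ≈ 16.

16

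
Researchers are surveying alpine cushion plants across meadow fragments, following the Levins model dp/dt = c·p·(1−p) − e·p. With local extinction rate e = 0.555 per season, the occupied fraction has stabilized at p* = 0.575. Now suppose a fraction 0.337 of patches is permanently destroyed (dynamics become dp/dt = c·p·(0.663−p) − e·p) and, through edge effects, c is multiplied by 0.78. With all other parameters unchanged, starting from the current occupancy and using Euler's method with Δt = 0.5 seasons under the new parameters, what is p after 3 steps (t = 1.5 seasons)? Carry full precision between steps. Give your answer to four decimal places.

Balance c(1−p*) = e gives c = e/(1 − 0.57500) = 0.555/0.42500 = 1.30588.
Starting from p₀ = 0.57500; update p ← p + (dp/dt)·Δt with the new parameters.
step 1: Δp = -0.13379, p = 0.44121
step 2: Δp = -0.07260, p = 0.36861
step 3: Δp = -0.04702, p = 0.32159

0.3216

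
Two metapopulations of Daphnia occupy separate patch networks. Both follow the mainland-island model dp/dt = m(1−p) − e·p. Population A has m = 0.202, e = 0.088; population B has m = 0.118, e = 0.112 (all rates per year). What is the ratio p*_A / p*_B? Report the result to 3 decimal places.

A: p*_A = m/(m+e) = 0.202/0.2900 = 0.6966.
B: p*_B = 0.118/0.2300 = 0.5130.
p*_A / p*_B = 0.6966/0.5130 = 1.3577.

1.358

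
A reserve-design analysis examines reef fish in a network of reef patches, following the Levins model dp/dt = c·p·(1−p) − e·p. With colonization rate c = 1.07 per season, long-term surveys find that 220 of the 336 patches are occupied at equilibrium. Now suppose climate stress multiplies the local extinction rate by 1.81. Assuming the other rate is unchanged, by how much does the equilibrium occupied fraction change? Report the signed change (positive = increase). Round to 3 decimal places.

-0.280

Observed p* = 220/336 = 0.65476.
Balance c(1−p*) = e gives e = 1.07×(1 − 0.65476) = 0.36941.
New p* = 1 − e/c = 1 − 0.66863/1.07000 = 0.37511.
Δp* = 0.37511 − 0.65476 = -0.27965.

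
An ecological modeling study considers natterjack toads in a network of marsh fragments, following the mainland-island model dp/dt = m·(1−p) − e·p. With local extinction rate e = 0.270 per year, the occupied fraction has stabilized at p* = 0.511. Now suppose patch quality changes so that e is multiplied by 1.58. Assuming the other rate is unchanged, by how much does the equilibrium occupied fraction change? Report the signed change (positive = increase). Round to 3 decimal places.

Balance m(1−p*) = e·p* gives m = e·p*/(1−p*) = 0.270×0.51100/0.48900 = 0.28215.
New p* = m/(m+e) = 0.28215/(0.28215+0.42660) = 0.39810.
Δp* = 0.39810 − 0.51100 = -0.11290.

-0.113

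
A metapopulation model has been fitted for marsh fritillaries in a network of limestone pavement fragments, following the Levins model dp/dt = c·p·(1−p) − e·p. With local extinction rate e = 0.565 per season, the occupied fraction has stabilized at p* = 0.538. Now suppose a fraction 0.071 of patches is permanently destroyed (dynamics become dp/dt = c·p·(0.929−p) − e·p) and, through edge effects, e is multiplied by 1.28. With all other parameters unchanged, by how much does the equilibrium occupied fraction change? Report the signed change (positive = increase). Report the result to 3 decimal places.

-0.200

Balance c(1−p*) = e gives c = e/(1 − 0.53800) = 0.565/0.46200 = 1.22294.
New p* = 0.929 − e/c = 0.929 − 0.72320/1.22294 = 0.33764.
Δp* = 0.33764 − 0.53800 = -0.20036.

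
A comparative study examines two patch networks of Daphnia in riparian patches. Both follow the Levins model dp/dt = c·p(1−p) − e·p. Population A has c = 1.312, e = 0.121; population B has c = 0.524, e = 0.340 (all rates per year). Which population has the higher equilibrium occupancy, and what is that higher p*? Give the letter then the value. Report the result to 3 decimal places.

A: p*_A = 1 − 0.121/1.312 = 0.9078.
B: p*_B = 1 − 0.340/0.524 = 0.3511.
A is higher at 0.9078.

A, 0.908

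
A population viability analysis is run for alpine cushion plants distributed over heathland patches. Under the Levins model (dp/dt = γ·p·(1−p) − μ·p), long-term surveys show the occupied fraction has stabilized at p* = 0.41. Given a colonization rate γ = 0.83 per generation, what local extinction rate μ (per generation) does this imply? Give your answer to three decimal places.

0.490

At equilibrium γ(1−p*) = μ.
μ = 0.83 × (1 − 0.41) = 0.83 × 0.5900 = 0.4897.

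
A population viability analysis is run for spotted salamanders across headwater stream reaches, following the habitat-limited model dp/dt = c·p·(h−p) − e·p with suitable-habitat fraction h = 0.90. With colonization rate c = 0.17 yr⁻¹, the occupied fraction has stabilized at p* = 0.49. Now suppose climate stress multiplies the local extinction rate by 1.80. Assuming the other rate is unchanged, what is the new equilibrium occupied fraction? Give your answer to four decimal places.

0.1620

Balance c(h−p*) = e gives e = 0.17×(0.9 − 0.49000) = 0.06970.
New p* = 0.9 − e/c = 0.9 − 0.12546/0.17000 = 0.16200.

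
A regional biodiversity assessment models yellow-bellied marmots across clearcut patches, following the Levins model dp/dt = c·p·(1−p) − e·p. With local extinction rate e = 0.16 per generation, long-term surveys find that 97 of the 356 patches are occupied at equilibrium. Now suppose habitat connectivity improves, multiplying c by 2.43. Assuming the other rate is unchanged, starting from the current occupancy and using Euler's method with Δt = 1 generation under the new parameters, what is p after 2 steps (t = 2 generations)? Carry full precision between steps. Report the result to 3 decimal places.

0.400

Observed p* = 97/356 = 0.27247.
Balance c(1−p*) = e gives c = e/(1 − 0.27247) = 0.16/0.72753 = 0.21992.
Starting from p₀ = 0.27247; update p ← p + (dp/dt)·Δt with the new parameters.
step 1: Δp = +0.06234, p = 0.33481
step 2: Δp = +0.06545, p = 0.40026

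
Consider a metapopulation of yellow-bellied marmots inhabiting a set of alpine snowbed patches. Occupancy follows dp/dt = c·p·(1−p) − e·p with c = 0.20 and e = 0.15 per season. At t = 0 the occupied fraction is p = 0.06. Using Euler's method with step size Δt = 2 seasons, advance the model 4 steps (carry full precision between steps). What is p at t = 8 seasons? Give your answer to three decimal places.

Update rule: p ← p + [c·p·(1−p) − e·p]·Δt with Δt = 2.
t = 2: p = 0.06000 + (+0.00456) = 0.06456
t = 4: p = 0.06456 + (+0.00479) = 0.06935
t = 6: p = 0.06935 + (+0.00501) = 0.07436
t = 8: p = 0.07436 + (+0.00522) = 0.07958

0.080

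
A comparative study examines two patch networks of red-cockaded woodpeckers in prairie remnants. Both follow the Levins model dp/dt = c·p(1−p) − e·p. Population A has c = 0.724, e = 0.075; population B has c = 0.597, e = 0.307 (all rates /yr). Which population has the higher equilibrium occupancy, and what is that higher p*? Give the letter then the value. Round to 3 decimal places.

A, 0.896

A: p*_A = 1 − 0.075/0.724 = 0.8964.
B: p*_B = 1 − 0.307/0.597 = 0.4858.
A is higher at 0.8964.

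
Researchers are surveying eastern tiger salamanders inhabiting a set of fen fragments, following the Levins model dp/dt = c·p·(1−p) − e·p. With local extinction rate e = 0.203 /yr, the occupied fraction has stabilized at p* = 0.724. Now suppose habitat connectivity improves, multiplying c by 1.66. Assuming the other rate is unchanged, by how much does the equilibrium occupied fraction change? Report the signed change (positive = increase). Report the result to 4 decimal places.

0.1097

Balance c(1−p*) = e gives c = e/(1 − 0.72400) = 0.203/0.27600 = 0.73551.
New p* = 1 − e/c = 1 − 0.20300/1.22095 = 0.83374.
Δp* = 0.83374 − 0.72400 = +0.10974.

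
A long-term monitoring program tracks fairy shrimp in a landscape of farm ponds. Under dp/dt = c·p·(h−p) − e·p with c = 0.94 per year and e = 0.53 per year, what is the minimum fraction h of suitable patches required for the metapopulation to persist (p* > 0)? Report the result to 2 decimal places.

0.56

p* = h − e/c is positive only when h > e/c.
h_min = e/c = 0.53/0.94 = 0.5638.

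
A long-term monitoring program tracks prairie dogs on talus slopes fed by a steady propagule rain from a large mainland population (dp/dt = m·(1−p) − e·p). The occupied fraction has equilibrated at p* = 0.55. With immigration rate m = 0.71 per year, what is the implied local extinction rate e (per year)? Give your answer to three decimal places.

At equilibrium m(1−p*) = e·p*, so e = m(1−p*)/p*.
e = 0.71 × 0.4500 / 0.55 = 0.5809.

0.581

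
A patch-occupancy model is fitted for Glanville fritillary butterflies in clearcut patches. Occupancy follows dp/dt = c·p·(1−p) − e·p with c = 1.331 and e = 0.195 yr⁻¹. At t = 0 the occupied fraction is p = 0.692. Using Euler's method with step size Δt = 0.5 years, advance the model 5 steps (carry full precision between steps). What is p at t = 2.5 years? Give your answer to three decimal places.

Update rule: p ← p + [c·p·(1−p) − e·p]·Δt with Δt = 0.5.
step 1: Δp = +0.07437, p = 0.76637
step 2: Δp = +0.04443, p = 0.81081
step 3: Δp = +0.02303, p = 0.83384
step 4: Δp = +0.01091, p = 0.84475
step 5: Δp = +0.00492, p = 0.84966

0.850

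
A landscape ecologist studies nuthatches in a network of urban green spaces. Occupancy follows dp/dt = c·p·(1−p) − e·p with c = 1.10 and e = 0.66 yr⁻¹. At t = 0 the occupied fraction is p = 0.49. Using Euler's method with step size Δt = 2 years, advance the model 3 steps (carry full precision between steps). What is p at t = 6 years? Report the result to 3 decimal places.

Update rule: p ← p + [c·p·(1−p) − e·p]·Δt with Δt = 2.
p: 0.49000 → 0.39298  (Δp = -0.09702)
p: 0.39298 → 0.39905  (Δp = +0.00607)
p: 0.39905 → 0.39988  (Δp = +0.00083)

0.400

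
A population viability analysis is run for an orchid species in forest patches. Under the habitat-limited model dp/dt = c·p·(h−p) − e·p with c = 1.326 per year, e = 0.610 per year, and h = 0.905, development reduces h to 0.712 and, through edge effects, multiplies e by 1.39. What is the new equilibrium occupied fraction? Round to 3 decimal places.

0.073

Before: p* = h − e/c = 0.905 − 0.610/1.326 = 0.905 − 0.4600 = 0.4450.
After: c = 1.326, e = 0.8479, h = 0.712; p* = 0.712 − 0.8479/1.326 = 0.0726.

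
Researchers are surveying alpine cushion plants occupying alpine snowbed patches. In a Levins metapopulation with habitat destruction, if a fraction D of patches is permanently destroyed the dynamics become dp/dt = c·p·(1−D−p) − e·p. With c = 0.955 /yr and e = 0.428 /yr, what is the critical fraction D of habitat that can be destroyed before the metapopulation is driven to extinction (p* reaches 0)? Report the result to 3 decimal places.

The nontrivial equilibrium is p* = (1−D) − e/c; extinction occurs when this hits zero.
So D_crit = 1 − e/c = 1 − 0.428/0.955 = 1 − 0.4482 = 0.5518.
This equals the undisturbed p*, a classic result of Lande's extension.

0.552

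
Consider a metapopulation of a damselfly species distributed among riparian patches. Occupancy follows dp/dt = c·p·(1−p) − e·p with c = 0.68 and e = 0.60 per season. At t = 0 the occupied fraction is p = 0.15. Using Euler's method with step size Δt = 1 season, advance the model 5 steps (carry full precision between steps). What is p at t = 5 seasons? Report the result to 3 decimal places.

0.137

Update rule: p ← p + [c·p·(1−p) − e·p]·Δt with Δt = 1.
step 1: Δp = -0.00330, p = 0.14670
step 2: Δp = -0.00290, p = 0.14380
step 3: Δp = -0.00256, p = 0.14124
step 4: Δp = -0.00227, p = 0.13898
step 5: Δp = -0.00202, p = 0.13696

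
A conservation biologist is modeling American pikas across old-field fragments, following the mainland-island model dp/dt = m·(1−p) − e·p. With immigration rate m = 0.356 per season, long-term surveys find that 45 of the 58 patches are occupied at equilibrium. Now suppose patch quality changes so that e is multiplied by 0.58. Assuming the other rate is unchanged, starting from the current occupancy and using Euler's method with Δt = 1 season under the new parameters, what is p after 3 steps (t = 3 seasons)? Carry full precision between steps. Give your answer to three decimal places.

0.840

Observed p* = 45/58 = 0.77586.
Balance m(1−p*) = e·p* gives e = m(1−p*)/p* = 0.356×0.22414/0.77586 = 0.10284.
Starting from p₀ = 0.77586; update p ← p + (dp/dt)·Δt with the new parameters.
step 1: Δp = +0.03351, p = 0.80938
step 2: Δp = +0.01958, p = 0.82896
step 3: Δp = +0.01144, p = 0.84040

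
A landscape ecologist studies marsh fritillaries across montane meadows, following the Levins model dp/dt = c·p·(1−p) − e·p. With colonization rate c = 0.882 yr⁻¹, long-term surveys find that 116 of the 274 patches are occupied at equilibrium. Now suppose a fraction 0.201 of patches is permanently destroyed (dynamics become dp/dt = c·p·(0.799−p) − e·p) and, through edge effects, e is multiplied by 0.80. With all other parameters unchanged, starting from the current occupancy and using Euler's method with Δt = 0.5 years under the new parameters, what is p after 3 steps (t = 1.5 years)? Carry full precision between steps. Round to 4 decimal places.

Observed p* = 116/274 = 0.42336.
Balance c(1−p*) = e gives e = 0.882×(1 − 0.42336) = 0.50860.
Starting from p₀ = 0.42336; update p ← p + (dp/dt)·Δt with the new parameters.
  1  |  dp/dt·Δt = -0.015995  |  p_1 = 0.407363
  2  |  dp/dt·Δt = -0.012517  |  p_2 = 0.394846
  3  |  dp/dt·Δt = -0.009953  |  p_3 = 0.384893

0.3849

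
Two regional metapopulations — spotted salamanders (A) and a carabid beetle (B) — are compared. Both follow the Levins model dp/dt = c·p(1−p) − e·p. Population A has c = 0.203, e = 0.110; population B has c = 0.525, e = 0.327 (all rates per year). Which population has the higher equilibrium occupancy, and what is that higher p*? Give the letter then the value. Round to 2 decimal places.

A, 0.46

A: p*_A = 1 − 0.110/0.203 = 0.4581.
B: p*_B = 1 − 0.327/0.525 = 0.3771.
A is higher at 0.4581.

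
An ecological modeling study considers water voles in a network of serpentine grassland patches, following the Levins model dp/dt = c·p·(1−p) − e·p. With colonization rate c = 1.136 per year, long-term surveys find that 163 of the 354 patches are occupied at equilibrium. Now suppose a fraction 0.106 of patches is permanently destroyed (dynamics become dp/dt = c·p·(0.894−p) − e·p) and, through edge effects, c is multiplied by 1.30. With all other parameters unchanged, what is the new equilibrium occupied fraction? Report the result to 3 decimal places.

Observed p* = 163/354 = 0.46045.
Balance c(1−p*) = e gives e = 1.136×(1 − 0.46045) = 0.61293.
New p* = 0.894 − e/c = 0.894 − 0.61293/1.47680 = 0.47896.

0.479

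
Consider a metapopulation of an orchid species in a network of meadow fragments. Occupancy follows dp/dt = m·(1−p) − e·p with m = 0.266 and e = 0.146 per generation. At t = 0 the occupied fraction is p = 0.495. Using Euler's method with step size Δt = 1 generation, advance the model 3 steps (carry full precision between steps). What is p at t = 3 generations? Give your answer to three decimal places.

0.615

Update rule: p ← p + [m·(1−p) − e·p]·Δt with Δt = 1.
  1  |  dp/dt·Δt = +0.062060  |  p_1 = 0.557060
  2  |  dp/dt·Δt = +0.036491  |  p_2 = 0.593551
  3  |  dp/dt·Δt = +0.021457  |  p_3 = 0.615008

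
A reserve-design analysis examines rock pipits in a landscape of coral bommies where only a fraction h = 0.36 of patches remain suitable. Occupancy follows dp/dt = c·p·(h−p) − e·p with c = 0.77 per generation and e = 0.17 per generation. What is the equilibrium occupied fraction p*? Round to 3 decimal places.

Setting dp/dt = 0 and dividing by p* gives c·(h−p*) = e.
So p* = h − e/c = 0.36 − 0.17/0.77 = 0.36 − 0.2208 = 0.1392.

0.139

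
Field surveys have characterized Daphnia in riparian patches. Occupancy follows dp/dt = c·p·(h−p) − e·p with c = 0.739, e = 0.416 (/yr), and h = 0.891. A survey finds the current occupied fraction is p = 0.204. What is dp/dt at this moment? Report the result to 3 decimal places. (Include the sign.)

0.019

Colonization term: c·p·(h−p) = 0.739×0.204×0.6870 = 0.10357.
Extinction term: e·p = 0.08486.
dp/dt = 0.10357 − 0.08486 = 0.01871.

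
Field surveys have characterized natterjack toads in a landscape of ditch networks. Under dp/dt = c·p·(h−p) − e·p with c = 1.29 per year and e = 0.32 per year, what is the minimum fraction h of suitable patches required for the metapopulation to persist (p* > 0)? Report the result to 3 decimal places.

0.248

p* = h − e/c is positive only when h > e/c.
h_min = e/c = 0.32/1.29 = 0.2481.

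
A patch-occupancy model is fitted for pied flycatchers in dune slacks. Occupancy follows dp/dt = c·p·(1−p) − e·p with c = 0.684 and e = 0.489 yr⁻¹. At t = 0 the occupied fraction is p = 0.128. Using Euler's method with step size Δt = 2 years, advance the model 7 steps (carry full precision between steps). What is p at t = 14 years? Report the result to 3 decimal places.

0.269

Update rule: p ← p + [c·p·(1−p) − e·p]·Δt with Δt = 2.
t = 2: p = 0.12800 + (+0.02751) = 0.15551
t = 4: p = 0.15551 + (+0.02757) = 0.18307
t = 6: p = 0.18307 + (+0.02555) = 0.20862
t = 8: p = 0.20862 + (+0.02182) = 0.23044
t = 10: p = 0.23044 + (+0.01723) = 0.24767
t = 12: p = 0.24767 + (+0.01268) = 0.26035
t = 14: p = 0.26035 + (+0.00881) = 0.26916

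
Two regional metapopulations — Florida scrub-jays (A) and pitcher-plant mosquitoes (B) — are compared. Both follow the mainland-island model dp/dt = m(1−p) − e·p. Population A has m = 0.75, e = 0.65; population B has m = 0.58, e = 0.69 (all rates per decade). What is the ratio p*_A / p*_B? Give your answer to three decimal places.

A: p*_A = m/(m+e) = 0.75/1.4000 = 0.5357.
B: p*_B = 0.58/1.2700 = 0.4567.
p*_A / p*_B = 0.5357/0.4567 = 1.1730.

1.173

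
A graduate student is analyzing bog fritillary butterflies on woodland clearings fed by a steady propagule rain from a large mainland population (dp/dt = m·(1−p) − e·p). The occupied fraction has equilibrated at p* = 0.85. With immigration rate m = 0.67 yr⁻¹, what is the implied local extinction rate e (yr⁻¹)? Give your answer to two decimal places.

0.12

At equilibrium m(1−p*) = e·p*, so e = m(1−p*)/p*.
e = 0.67 × 0.1500 / 0.85 = 0.1182.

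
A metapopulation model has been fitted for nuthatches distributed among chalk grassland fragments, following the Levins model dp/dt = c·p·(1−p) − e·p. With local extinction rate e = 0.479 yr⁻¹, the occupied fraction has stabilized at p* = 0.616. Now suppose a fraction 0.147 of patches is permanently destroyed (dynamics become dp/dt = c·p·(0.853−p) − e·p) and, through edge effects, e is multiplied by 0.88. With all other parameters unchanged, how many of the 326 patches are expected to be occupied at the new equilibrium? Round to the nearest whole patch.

Balance c(1−p*) = e gives c = e/(1 − 0.61600) = 0.479/0.38400 = 1.24740.
New p* = 0.853 − e/c = 0.853 − 0.42152/1.24740 = 0.51508.
Expected occupied = 326 × 0.51508 = 167.92 ≈ 168.

168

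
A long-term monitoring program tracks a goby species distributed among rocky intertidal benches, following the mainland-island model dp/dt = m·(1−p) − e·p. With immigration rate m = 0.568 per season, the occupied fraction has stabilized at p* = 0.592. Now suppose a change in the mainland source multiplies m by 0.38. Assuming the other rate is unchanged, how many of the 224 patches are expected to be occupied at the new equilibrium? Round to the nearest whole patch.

Balance m(1−p*) = e·p* gives e = m(1−p*)/p* = 0.568×0.40800/0.59200 = 0.39146.
New p* = m/(m+e) = 0.21584/(0.21584+0.39146) = 0.35541.
Expected occupied = 224 × 0.35541 = 79.61 ≈ 80.

80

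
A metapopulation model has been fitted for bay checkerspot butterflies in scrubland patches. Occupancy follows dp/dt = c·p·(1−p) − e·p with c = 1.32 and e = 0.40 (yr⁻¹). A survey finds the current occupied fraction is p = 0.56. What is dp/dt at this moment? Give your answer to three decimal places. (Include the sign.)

0.101

Colonization term: c·p·(1−p) = 1.32×0.56×0.4400 = 0.32525.
Extinction term: e·p = 0.22400.
dp/dt = 0.32525 − 0.22400 = 0.10125.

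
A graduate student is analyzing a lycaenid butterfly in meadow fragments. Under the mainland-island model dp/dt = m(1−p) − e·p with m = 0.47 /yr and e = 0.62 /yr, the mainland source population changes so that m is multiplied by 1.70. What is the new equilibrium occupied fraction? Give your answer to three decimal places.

0.563

Before: p* = 0.47/(0.47+0.62) = 0.4312.
After: m = 0.799, e = 0.62; p* = 0.799/1.4190 = 0.5631.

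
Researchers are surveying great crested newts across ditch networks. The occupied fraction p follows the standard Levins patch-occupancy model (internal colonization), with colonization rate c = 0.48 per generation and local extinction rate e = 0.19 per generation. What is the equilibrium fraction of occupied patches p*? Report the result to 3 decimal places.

Setting dp/dt = 0 and dividing through by p* gives c·(1−p*) = e.
So p* = 1 − e/c = 1 − 0.19/0.48 = 1 − 0.3958 = 0.6042.

0.604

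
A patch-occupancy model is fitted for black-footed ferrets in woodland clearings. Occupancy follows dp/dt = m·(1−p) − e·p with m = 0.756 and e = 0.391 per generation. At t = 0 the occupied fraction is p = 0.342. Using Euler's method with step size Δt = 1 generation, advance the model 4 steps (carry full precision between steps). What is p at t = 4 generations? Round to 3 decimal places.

0.659

Update rule: p ← p + [m·(1−p) − e·p]·Δt with Δt = 1.
p: 0.34200 → 0.70573  (Δp = +0.36373)
p: 0.70573 → 0.65226  (Δp = -0.05347)
p: 0.65226 → 0.66012  (Δp = +0.00786)
p: 0.66012 → 0.65896  (Δp = -0.00116)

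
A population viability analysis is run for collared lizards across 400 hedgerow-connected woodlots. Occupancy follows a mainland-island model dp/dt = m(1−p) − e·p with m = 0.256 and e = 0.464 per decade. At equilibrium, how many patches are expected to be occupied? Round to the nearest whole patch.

p* = m/(m+e) = 0.256/0.7200 = 0.3556.
Expected occupied patches = N × p* = 400 × 0.3556 = 142.22 ≈ 142.

142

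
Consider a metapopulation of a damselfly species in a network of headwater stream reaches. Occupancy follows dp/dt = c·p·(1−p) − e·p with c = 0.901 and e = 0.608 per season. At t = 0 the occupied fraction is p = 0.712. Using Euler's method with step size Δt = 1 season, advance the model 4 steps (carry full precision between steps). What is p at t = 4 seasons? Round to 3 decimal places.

Update rule: p ← p + [c·p·(1−p) − e·p]·Δt with Δt = 1.
  1  |  dp/dt·Δt = -0.248141  |  p_1 = 0.463859
  2  |  dp/dt·Δt = -0.057953  |  p_2 = 0.405906
  3  |  dp/dt·Δt = -0.029518  |  p_3 = 0.376388
  4  |  dp/dt·Δt = -0.017361  |  p_4 = 0.359027

0.359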